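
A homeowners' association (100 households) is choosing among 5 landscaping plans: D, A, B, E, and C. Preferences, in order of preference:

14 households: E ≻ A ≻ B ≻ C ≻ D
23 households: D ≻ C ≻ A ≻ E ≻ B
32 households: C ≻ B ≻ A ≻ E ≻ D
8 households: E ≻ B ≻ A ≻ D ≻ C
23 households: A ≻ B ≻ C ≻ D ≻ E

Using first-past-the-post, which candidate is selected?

First-place votes: D 23, A 23, B 0, E 22, C 32.
C has the most first-place votes.

C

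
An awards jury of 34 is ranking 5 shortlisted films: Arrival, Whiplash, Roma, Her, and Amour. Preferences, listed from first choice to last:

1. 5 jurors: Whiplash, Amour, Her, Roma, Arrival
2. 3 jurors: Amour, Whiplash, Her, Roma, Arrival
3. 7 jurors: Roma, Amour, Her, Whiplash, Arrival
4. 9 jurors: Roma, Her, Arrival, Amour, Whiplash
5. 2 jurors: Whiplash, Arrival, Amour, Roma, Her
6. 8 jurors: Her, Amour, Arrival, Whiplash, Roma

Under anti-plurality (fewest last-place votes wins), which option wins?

Last-place votes: Arrival 15, Whiplash 9, Roma 8, Her 2, Amour 0.
Amour is ranked last by the fewest voters, so Amour wins.

Amour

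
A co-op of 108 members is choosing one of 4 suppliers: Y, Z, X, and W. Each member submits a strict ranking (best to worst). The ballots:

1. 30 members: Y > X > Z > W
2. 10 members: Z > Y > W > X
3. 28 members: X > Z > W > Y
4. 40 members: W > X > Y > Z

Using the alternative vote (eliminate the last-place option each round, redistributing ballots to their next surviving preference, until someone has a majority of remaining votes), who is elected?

W

Round 1: Y 30, Z 10, X 28, W 40. Eliminate Z.
Round 2: Y 40, X 28, W 40. Eliminate X.
Round 3: Y 40, W 68. W has a majority.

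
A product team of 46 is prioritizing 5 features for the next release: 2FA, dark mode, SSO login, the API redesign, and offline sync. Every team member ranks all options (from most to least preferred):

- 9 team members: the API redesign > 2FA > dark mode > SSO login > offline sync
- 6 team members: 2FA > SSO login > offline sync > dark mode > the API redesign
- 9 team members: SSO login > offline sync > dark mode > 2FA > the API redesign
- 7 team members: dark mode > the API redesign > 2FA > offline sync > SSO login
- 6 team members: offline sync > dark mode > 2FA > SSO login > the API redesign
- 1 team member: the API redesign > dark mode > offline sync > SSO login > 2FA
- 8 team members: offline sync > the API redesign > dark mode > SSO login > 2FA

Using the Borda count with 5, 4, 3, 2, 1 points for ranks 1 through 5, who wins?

2FA: 9·4 + 6·5 + 9·2 + 7·3 + 6·3 + 1·1 + 8·1 = 132
dark mode: 9·3 + 6·2 + 9·3 + 7·5 + 6·4 + 1·4 + 8·3 = 153
SSO login: 9·2 + 6·4 + 9·5 + 7·1 + 6·2 + 1·2 + 8·2 = 124
the API redesign: 9·5 + 6·1 + 9·1 + 7·4 + 6·1 + 1·5 + 8·4 = 131
offline sync: 9·1 + 6·3 + 9·4 + 7·2 + 6·5 + 1·3 + 8·5 = 150
dark mode has the highest Borda score (153).

dark mode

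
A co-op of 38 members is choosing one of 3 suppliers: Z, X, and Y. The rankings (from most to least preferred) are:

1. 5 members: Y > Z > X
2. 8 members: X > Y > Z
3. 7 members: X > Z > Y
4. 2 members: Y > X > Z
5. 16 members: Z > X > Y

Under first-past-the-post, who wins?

Z

First-place votes: Z 16, X 15, Y 7.
Z has the most first-place votes.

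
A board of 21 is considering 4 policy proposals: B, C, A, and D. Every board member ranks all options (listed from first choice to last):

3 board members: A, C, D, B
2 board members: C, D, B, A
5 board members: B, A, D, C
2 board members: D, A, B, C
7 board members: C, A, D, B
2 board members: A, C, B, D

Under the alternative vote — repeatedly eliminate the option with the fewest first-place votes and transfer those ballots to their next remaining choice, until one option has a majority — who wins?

Round 1: B 5, C 9, A 5, D 2. Eliminate D.
Round 2: B 5, C 9, A 7. Eliminate B.
Round 3: C 9, A 12. A has a majority.

A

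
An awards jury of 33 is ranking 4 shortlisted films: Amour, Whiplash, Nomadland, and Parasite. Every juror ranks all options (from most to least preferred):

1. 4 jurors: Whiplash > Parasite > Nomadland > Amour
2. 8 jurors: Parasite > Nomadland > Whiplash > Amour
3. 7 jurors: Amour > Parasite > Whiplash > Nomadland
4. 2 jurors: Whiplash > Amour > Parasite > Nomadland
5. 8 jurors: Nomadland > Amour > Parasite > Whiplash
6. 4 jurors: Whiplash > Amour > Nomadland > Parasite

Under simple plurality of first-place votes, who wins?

First-place votes: Amour 7, Whiplash 10, Nomadland 8, Parasite 8.
Whiplash has the most first-place votes.

Whiplash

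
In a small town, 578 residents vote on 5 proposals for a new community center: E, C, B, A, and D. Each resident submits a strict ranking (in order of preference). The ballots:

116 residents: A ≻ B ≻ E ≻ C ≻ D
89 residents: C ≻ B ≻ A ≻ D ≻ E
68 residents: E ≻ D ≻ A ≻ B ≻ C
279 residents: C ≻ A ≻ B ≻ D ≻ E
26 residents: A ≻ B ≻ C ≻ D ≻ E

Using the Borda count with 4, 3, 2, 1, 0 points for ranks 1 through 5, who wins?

A

E: 116·2 + 89·0 + 68·4 + 279·0 + 26·0 = 504
C: 116·1 + 89·4 + 68·0 + 279·4 + 26·2 = 1640
B: 116·3 + 89·3 + 68·1 + 279·2 + 26·3 = 1319
A: 116·4 + 89·2 + 68·2 + 279·3 + 26·4 = 1719
D: 116·0 + 89·1 + 68·3 + 279·1 + 26·1 = 598
A has the highest Borda score (1719).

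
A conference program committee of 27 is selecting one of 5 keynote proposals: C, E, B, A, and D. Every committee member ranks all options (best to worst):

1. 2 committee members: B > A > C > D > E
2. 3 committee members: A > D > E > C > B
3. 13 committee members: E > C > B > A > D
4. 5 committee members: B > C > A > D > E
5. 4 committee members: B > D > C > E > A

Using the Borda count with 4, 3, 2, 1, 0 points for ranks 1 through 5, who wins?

C: 2·2 + 3·1 + 13·3 + 5·3 + 4·2 = 69
E: 2·0 + 3·2 + 13·4 + 5·0 + 4·1 = 62
B: 2·4 + 3·0 + 13·2 + 5·4 + 4·4 = 70
A: 2·3 + 3·4 + 13·1 + 5·2 + 4·0 = 41
D: 2·1 + 3·3 + 13·0 + 5·1 + 4·3 = 28
B has the highest Borda score (70).

B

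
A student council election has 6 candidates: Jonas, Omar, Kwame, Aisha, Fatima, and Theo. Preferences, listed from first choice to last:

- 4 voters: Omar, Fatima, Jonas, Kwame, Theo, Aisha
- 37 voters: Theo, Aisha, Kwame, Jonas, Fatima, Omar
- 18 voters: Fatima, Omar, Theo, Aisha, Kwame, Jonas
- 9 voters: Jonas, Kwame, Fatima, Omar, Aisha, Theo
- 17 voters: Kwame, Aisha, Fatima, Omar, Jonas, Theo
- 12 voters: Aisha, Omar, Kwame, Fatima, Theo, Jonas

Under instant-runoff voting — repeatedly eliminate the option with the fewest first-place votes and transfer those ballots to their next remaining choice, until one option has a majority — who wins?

Round 1: Jonas 9, Omar 4, Kwame 17, Aisha 12, Fatima 18, Theo 37. Eliminate Omar.
Round 2: Jonas 9, Kwame 17, Aisha 12, Fatima 22, Theo 37. Eliminate Jonas.
Round 3: Kwame 26, Aisha 12, Fatima 22, Theo 37. Eliminate Aisha.
Round 4: Kwame 38, Fatima 22, Theo 37. Eliminate Fatima.
Round 5: Kwame 42, Theo 55. Theo has a majority.

Theo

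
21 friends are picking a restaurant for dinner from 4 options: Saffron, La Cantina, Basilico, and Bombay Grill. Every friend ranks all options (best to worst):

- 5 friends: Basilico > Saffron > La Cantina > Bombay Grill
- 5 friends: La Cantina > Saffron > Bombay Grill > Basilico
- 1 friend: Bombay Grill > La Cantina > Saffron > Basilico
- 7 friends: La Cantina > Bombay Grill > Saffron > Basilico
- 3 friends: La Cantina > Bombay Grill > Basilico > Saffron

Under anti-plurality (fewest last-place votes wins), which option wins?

Last-place votes: Saffron 3, La Cantina 0, Basilico 13, Bombay Grill 5.
La Cantina is ranked last by the fewest voters, so La Cantina wins.

La Cantina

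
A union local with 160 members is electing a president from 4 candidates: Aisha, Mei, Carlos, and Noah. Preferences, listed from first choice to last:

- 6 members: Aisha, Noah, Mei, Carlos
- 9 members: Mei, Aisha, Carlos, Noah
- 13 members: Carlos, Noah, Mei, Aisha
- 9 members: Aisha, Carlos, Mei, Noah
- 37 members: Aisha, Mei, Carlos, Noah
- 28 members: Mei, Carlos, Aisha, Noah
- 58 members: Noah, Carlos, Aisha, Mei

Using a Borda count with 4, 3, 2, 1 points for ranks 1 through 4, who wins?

Carlos

Aisha: 6·4 + 9·3 + 13·1 + 9·4 + 37·4 + 28·2 + 58·2 = 420
Mei: 6·2 + 9·4 + 13·2 + 9·2 + 37·3 + 28·4 + 58·1 = 373
Carlos: 6·1 + 9·2 + 13·4 + 9·3 + 37·2 + 28·3 + 58·3 = 435
Noah: 6·3 + 9·1 + 13·3 + 9·1 + 37·1 + 28·1 + 58·4 = 372
Carlos has the highest Borda score (435).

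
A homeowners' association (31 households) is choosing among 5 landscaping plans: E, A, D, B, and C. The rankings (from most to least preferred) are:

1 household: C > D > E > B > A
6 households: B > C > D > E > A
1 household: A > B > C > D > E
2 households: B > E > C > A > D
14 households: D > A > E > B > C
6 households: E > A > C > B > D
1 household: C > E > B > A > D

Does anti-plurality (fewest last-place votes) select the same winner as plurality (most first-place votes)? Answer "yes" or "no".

Anti-plurality — last-place votes: E 1, A 7, D 9, B 0, C 14. Winner: B.
Plurality — first-place votes: E 6, A 1, D 14, B 8, C 2. Winner: D.
The two methods disagree.

no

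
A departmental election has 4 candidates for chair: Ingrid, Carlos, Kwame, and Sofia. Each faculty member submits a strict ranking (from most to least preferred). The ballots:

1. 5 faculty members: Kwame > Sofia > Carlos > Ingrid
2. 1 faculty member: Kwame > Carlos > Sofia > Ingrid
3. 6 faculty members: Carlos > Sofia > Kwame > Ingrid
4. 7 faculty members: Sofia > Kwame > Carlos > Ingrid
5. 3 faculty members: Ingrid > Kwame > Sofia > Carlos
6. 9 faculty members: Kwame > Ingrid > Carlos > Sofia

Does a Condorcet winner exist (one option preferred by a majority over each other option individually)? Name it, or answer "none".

Kwame

Kwame vs Ingrid: 28–3 for Kwame.
Kwame vs Carlos: 25–6 for Kwame.
Kwame vs Sofia: 18–13 for Kwame.
Kwame beats every other option head-to-head.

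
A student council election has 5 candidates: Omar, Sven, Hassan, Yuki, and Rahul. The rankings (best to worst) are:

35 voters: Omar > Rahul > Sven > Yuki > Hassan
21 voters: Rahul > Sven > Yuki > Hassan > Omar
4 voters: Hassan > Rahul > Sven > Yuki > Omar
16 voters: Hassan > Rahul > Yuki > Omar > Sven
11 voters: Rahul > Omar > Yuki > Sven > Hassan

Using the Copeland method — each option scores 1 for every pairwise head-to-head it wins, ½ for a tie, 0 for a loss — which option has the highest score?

Rahul

Omar: beats Sven, Hassan, and Yuki; loses to Rahul → score 3.
Sven: beats Hassan and Yuki; loses to Omar and Rahul → score 2.
Hassan: loses to Omar, Sven, Yuki, and Rahul → score 0.
Yuki: beats Hassan; loses to Omar, Sven, and Rahul → score 1.
Rahul: beats Omar, Sven, Hassan, and Yuki → score 4.
Rahul has the best pairwise record.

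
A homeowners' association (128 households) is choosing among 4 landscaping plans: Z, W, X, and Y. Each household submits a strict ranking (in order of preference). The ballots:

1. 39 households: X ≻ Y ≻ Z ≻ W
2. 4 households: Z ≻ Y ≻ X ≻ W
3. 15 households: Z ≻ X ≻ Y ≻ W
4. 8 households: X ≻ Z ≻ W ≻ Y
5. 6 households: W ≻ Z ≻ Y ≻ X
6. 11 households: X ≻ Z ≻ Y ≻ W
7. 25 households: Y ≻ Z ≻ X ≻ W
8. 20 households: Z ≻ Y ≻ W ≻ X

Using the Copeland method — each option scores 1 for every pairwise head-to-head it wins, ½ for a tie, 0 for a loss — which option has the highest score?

Z: beats W and X; ties Y → score 2.5.
W: loses to Z, X, and Y → score 0.
X: beats W and Y; loses to Z → score 2.
Y: beats W; ties Z; loses to X → score 1.5.
Z has the best pairwise record.

Z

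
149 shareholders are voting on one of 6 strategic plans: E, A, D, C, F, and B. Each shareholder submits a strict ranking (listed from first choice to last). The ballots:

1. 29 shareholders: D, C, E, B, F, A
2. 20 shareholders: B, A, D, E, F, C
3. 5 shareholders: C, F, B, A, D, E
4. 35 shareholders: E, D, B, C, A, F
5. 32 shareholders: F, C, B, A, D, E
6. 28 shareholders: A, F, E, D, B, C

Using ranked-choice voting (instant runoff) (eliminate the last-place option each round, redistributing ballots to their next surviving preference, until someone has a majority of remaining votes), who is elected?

Round 1: E 35, A 28, D 29, C 5, F 32, B 20. Eliminate C.
Round 2: E 35, A 28, D 29, F 37, B 20. Eliminate B.
Round 3: E 35, A 48, D 29, F 37. Eliminate D.
Round 4: E 64, A 48, F 37. Eliminate F.
Round 5: E 64, A 85. A has a majority.

A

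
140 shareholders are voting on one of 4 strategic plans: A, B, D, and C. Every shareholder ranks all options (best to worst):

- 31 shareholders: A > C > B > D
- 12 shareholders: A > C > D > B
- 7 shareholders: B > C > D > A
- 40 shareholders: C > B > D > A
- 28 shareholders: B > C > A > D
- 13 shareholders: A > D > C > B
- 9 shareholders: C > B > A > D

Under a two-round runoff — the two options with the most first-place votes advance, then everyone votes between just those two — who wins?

Round 1 first-place votes: A 56, B 35, D 0, C 49.
A and C advance.
Runoff: A is preferred to C by 56 voters; C by 84.
C wins the runoff.

C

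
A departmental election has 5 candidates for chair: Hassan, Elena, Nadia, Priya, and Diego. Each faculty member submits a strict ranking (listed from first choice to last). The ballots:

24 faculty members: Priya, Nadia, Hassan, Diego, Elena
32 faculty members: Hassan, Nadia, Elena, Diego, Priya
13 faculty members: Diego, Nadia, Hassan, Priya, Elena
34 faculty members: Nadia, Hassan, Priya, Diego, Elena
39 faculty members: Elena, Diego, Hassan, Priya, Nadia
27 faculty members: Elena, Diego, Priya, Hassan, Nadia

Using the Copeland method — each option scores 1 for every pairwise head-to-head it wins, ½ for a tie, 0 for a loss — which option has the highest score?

Hassan

Hassan: beats Elena, Nadia, Priya, and Diego → score 4.
Elena: beats Priya and Diego; loses to Hassan and Nadia → score 2.
Nadia: beats Elena and Diego; loses to Hassan and Priya → score 2.
Priya: beats Nadia; loses to Hassan, Elena, and Diego → score 1.
Diego: beats Priya; loses to Hassan, Elena, and Nadia → score 1.
Hassan has the best pairwise record.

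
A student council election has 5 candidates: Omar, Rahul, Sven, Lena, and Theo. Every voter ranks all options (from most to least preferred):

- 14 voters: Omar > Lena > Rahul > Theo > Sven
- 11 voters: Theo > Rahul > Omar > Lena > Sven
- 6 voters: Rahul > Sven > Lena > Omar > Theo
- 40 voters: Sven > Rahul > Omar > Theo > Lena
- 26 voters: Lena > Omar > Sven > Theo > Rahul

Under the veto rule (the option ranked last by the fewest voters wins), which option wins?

Omar

Last-place votes: Omar 0, Rahul 26, Sven 25, Lena 40, Theo 6.
Omar is ranked last by the fewest voters, so Omar wins.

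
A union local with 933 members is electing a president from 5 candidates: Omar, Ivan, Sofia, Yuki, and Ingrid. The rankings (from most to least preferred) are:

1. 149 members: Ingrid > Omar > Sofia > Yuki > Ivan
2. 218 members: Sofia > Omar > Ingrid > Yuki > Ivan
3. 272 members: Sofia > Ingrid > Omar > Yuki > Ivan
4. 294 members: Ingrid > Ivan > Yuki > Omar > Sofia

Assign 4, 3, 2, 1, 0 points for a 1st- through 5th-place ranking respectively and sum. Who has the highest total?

Omar: 149·3 + 218·3 + 272·2 + 294·1 = 1939
Ivan: 149·0 + 218·0 + 272·0 + 294·3 = 882
Sofia: 149·2 + 218·4 + 272·4 + 294·0 = 2258
Yuki: 149·1 + 218·1 + 272·1 + 294·2 = 1227
Ingrid: 149·4 + 218·2 + 272·3 + 294·4 = 3024
Ingrid has the highest Borda score (3024).

Ingrid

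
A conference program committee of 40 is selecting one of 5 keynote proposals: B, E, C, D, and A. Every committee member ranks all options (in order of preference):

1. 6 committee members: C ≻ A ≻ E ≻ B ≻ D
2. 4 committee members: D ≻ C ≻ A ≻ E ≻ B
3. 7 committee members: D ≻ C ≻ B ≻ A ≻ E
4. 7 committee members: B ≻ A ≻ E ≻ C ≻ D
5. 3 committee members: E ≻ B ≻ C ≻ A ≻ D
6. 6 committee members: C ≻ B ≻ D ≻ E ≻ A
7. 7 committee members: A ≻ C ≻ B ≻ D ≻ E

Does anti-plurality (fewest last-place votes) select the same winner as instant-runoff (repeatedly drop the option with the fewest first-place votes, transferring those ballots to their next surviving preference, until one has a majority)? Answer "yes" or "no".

yes

Anti-plurality — last-place votes: B 4, E 14, C 0, D 16, A 6. Winner: C.
Instant-runoff — R1 B 7, E 3, C 12, D 11, A 7 (E out); R2 B 10, C 12, D 11, A 7 (A out); R3 B 10, C 19, D 11 (B out); R4 C 29, D 11 (C winner). Winner: C.
The two methods agree.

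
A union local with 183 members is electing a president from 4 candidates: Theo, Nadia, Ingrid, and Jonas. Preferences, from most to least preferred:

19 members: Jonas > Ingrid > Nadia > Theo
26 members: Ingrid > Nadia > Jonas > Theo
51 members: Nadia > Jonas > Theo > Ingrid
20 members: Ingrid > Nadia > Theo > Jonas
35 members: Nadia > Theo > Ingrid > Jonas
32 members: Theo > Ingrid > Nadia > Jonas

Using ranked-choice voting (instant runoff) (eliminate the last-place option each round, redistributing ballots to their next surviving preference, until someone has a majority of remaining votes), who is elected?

Round 1: Theo 32, Nadia 86, Ingrid 46, Jonas 19. Eliminate Jonas.
Round 2: Theo 32, Nadia 86, Ingrid 65. Eliminate Theo.
Round 3: Nadia 86, Ingrid 97. Ingrid has a majority.

Ingrid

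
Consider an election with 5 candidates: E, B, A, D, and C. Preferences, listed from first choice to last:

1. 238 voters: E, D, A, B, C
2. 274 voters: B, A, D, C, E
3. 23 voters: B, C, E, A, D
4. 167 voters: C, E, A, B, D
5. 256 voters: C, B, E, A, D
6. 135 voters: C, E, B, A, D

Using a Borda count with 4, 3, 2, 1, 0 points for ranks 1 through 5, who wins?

E: 238·4 + 274·0 + 23·2 + 167·3 + 256·2 + 135·3 = 2416
B: 238·1 + 274·4 + 23·4 + 167·1 + 256·3 + 135·2 = 2631
A: 238·2 + 274·3 + 23·1 + 167·2 + 256·1 + 135·1 = 2046
D: 238·3 + 274·2 + 23·0 + 167·0 + 256·0 + 135·0 = 1262
C: 238·0 + 274·1 + 23·3 + 167·4 + 256·4 + 135·4 = 2575
B has the highest Borda score (2631).

B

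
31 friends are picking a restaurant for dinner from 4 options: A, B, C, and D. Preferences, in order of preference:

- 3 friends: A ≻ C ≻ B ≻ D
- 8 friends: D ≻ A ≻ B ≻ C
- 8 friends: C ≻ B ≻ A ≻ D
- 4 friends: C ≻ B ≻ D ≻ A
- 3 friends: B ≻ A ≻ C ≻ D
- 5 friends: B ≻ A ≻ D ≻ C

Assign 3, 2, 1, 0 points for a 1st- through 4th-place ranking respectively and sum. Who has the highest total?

B

A: 3·3 + 8·2 + 8·1 + 4·0 + 3·2 + 5·2 = 49
B: 3·1 + 8·1 + 8·2 + 4·2 + 3·3 + 5·3 = 59
C: 3·2 + 8·0 + 8·3 + 4·3 + 3·1 + 5·0 = 45
D: 3·0 + 8·3 + 8·0 + 4·1 + 3·0 + 5·1 = 33
B has the highest Borda score (59).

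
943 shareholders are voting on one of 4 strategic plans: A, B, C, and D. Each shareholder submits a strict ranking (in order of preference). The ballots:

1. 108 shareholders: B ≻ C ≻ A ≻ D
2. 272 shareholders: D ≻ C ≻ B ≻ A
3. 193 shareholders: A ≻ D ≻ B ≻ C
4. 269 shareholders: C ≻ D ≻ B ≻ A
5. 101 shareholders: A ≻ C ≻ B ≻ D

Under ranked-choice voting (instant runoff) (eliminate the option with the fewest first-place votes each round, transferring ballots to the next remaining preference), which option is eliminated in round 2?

D

Round 1: A 294, B 108, C 269, D 272. Eliminate B.
Round 2: A 294, C 377, D 272. Eliminate D.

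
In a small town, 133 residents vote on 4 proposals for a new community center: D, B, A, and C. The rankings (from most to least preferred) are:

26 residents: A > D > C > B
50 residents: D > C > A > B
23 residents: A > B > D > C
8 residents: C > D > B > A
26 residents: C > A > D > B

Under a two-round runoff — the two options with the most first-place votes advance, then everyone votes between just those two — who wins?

A

Round 1 first-place votes: D 50, B 0, A 49, C 34.
D and A advance.
Runoff: D is preferred to A by 58 voters; A by 75.
A wins the runoff.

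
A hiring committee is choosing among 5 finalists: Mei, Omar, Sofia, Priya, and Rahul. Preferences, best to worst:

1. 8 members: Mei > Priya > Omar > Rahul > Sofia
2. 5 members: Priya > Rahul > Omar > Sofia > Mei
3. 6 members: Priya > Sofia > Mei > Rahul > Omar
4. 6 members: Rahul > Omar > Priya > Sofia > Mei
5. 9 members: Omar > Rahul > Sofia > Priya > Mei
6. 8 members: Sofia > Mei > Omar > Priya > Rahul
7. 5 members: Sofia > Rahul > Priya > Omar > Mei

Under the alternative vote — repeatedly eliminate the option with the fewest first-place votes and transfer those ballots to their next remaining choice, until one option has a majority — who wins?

Priya

Round 1: Mei 8, Omar 9, Sofia 13, Priya 11, Rahul 6. Eliminate Rahul.
Round 2: Mei 8, Omar 15, Sofia 13, Priya 11. Eliminate Mei.
Round 3: Omar 15, Sofia 13, Priya 19. Eliminate Sofia.
Round 4: Omar 23, Priya 24. Priya has a majority.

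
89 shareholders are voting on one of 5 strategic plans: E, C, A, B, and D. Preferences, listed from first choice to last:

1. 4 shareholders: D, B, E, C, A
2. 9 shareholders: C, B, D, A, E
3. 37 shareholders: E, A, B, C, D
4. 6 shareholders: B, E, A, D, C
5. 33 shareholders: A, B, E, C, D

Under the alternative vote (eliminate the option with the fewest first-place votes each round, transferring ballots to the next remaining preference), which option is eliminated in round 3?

Round 1: E 37, C 9, A 33, B 6, D 4. Eliminate D.
Round 2: E 37, C 9, A 33, B 10. Eliminate C.
Round 3: E 37, A 33, B 19. Eliminate B.

B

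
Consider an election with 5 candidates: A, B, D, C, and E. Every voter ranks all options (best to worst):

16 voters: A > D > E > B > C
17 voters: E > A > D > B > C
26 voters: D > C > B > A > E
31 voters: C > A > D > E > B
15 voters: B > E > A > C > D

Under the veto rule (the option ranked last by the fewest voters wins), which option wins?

Last-place votes: A 0, B 31, D 15, C 33, E 26.
A is ranked last by the fewest voters, so A wins.

A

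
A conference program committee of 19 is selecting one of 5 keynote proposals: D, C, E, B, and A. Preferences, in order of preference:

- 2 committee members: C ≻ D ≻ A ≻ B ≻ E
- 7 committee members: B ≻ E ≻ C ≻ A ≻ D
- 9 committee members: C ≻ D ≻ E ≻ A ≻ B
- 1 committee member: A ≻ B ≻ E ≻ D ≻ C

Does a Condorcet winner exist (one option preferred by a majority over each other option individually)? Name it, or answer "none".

C

C vs D: 18–1 for C.
C vs E: 11–8 for C.
C vs B: 11–8 for C.
C vs A: 18–1 for C.
C beats every other option head-to-head.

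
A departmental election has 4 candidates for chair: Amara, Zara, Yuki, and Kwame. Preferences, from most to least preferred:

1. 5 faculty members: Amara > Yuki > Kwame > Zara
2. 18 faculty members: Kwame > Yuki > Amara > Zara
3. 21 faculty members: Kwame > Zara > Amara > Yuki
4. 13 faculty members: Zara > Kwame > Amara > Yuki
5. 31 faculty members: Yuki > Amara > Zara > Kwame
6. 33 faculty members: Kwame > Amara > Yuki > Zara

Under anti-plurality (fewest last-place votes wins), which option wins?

Last-place votes: Amara 0, Zara 56, Yuki 34, Kwame 31.
Amara is ranked last by the fewest voters, so Amara wins.

Amara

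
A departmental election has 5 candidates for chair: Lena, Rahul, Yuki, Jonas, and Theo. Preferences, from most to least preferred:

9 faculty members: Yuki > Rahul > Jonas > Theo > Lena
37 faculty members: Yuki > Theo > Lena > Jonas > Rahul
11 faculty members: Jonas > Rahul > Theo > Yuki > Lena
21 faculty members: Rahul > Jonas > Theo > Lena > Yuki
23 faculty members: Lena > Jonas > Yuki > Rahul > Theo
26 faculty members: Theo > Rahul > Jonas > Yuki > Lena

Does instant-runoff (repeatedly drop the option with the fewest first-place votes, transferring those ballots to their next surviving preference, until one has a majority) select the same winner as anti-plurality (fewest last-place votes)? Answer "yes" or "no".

Instant-runoff — R1 Lena 23, Rahul 21, Yuki 46, Jonas 11, Theo 26 (Jonas out); R2 Lena 23, Rahul 32, Yuki 46, Theo 26 (Lena out); R3 Rahul 32, Yuki 69, Theo 26 (Yuki winner). Winner: Yuki.
Anti-plurality — last-place votes: Lena 46, Rahul 37, Yuki 21, Jonas 0, Theo 23. Winner: Jonas.
The two methods disagree.

no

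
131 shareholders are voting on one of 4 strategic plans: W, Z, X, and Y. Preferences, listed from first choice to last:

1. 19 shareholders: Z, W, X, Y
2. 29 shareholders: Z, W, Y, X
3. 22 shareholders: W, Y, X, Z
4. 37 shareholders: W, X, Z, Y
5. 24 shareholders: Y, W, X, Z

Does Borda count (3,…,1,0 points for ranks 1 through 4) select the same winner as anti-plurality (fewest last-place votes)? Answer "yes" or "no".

yes

Borda — scores: W 321, Z 181, X 139, Y 145. Winner: W.
Anti-plurality — last-place votes: W 0, Z 46, X 29, Y 56. Winner: W.
The two methods agree.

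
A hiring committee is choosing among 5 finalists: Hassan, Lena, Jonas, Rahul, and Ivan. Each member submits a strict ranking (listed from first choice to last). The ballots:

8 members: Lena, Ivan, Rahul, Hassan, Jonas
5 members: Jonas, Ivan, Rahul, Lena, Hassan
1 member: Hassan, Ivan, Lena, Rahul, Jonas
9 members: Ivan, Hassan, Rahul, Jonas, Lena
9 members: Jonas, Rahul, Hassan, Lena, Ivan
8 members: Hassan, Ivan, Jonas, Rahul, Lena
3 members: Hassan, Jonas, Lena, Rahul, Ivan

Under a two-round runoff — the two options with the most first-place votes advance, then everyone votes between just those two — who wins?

Hassan

Round 1 first-place votes: Hassan 12, Lena 8, Jonas 14, Rahul 0, Ivan 9.
Jonas and Hassan advance.
Runoff: Jonas is preferred to Hassan by 14 voters; Hassan by 29.
Hassan wins the runoff.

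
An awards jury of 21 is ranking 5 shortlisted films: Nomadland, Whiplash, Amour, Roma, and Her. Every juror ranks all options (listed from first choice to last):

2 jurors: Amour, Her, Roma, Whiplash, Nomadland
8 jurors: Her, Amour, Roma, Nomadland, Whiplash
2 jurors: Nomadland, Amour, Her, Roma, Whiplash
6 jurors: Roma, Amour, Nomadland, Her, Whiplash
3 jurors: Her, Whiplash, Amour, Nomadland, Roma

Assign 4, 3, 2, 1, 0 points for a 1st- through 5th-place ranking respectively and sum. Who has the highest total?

Nomadland: 2·0 + 8·1 + 2·4 + 6·2 + 3·1 = 31
Whiplash: 2·1 + 8·0 + 2·0 + 6·0 + 3·3 = 11
Amour: 2·4 + 8·3 + 2·3 + 6·3 + 3·2 = 62
Roma: 2·2 + 8·2 + 2·1 + 6·4 + 3·0 = 46
Her: 2·3 + 8·4 + 2·2 + 6·1 + 3·4 = 60
Amour has the highest Borda score (62).

Amour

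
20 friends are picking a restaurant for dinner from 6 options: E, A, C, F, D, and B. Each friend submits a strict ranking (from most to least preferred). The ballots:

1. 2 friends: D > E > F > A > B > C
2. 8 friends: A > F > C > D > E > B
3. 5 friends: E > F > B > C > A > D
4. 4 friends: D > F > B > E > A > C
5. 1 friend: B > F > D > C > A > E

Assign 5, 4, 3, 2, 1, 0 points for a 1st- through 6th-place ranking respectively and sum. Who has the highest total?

F

E: 2·4 + 8·1 + 5·5 + 4·2 + 1·0 = 49
A: 2·2 + 8·5 + 5·1 + 4·1 + 1·1 = 54
C: 2·0 + 8·3 + 5·2 + 4·0 + 1·2 = 36
F: 2·3 + 8·4 + 5·4 + 4·4 + 1·4 = 78
D: 2·5 + 8·2 + 5·0 + 4·5 + 1·3 = 49
B: 2·1 + 8·0 + 5·3 + 4·3 + 1·5 = 34
F has the highest Borda score (78).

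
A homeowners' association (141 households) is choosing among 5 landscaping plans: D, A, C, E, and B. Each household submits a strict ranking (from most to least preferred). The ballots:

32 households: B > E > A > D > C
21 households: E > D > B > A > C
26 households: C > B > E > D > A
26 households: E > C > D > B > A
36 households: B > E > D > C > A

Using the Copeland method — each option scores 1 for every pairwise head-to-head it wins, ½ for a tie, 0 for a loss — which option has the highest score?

D: beats A and C; loses to E and B → score 2.
A: loses to D, C, E, and B → score 0.
C: beats A; loses to D, E, and B → score 1.
E: beats D, A, and C; loses to B → score 3.
B: beats D, A, C, and E → score 4.
B has the best pairwise record.

B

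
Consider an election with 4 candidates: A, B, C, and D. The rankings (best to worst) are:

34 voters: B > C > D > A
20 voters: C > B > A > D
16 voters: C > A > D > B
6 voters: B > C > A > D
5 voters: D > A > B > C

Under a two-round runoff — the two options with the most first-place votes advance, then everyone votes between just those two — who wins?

Round 1 first-place votes: A 0, B 40, C 36, D 5.
B and C advance.
Runoff: B is preferred to C by 45 voters; C by 36.
B wins the runoff.

B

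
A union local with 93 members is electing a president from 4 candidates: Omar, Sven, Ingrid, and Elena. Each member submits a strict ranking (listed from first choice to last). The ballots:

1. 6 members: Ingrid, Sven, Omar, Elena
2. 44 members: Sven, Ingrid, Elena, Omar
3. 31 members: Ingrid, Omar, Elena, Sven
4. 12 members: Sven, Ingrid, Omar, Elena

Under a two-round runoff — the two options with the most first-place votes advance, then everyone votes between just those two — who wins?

Round 1 first-place votes: Omar 0, Sven 56, Ingrid 37, Elena 0.
Sven and Ingrid advance.
Runoff: Sven is preferred to Ingrid by 56 voters; Ingrid by 37.
Sven wins the runoff.

Sven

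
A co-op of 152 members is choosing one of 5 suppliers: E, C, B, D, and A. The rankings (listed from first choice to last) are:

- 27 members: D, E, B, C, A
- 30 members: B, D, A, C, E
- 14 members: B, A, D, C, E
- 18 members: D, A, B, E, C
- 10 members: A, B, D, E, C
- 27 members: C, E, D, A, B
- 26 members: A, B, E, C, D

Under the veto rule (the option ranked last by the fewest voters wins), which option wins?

D

Last-place votes: E 44, C 28, B 27, D 26, A 27.
D is ranked last by the fewest voters, so D wins.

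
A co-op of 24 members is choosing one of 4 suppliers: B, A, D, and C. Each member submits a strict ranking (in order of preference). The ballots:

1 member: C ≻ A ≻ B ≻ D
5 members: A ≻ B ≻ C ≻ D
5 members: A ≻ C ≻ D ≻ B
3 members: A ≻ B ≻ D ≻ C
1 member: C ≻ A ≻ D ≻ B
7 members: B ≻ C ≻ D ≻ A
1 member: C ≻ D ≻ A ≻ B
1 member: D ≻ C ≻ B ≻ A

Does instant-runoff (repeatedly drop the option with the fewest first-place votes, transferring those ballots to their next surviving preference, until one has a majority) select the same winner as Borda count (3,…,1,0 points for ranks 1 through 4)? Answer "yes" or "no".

Instant-runoff — R1 B 7, A 13, D 1, C 3 (A winner). Winner: A.
Borda — scores: B 39, A 44, D 21, C 40. Winner: A.
The two methods agree.

yes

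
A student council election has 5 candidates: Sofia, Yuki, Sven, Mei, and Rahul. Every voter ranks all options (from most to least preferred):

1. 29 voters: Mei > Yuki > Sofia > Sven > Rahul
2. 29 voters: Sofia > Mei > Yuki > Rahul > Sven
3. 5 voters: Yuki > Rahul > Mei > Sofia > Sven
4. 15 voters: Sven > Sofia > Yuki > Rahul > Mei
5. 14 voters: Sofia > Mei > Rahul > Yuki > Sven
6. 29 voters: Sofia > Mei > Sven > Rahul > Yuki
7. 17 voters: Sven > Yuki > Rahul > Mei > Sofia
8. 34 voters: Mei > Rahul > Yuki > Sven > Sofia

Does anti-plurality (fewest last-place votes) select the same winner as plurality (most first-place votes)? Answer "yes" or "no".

Anti-plurality — last-place votes: Sofia 51, Yuki 29, Sven 48, Mei 15, Rahul 29. Winner: Mei.
Plurality — first-place votes: Sofia 72, Yuki 5, Sven 32, Mei 63, Rahul 0. Winner: Sofia.
The two methods disagree.

no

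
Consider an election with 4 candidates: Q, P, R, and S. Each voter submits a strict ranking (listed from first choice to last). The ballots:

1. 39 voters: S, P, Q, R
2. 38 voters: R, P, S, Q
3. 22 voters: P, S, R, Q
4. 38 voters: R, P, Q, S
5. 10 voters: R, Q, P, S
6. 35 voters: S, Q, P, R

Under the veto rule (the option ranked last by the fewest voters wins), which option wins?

P

Last-place votes: Q 60, P 0, R 74, S 48.
P is ranked last by the fewest voters, so P wins.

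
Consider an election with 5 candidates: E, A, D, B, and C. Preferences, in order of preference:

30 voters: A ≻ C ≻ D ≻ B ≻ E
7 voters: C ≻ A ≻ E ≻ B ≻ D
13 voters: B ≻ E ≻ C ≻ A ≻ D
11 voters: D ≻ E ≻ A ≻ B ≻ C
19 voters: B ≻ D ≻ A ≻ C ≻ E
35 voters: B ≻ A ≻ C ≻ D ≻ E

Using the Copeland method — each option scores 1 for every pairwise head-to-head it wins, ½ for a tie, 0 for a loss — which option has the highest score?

E: loses to A, D, B, and C → score 0.
A: beats E, D, and C; loses to B → score 3.
D: beats E; loses to A, B, and C → score 1.
B: beats E, A, D, and C → score 4.
C: beats E and D; loses to A and B → score 2.
B has the best pairwise record.

B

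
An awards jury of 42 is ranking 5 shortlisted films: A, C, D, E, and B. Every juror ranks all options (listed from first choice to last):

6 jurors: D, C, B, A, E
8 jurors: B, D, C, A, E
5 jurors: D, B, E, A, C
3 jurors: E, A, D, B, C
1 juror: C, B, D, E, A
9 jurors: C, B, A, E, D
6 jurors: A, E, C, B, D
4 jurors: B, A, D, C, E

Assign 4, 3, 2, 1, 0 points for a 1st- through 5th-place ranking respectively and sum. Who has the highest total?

B

A: 6·1 + 8·1 + 5·1 + 3·3 + 1·0 + 9·2 + 6·4 + 4·3 = 82
C: 6·3 + 8·2 + 5·0 + 3·0 + 1·4 + 9·4 + 6·2 + 4·1 = 90
D: 6·4 + 8·3 + 5·4 + 3·2 + 1·2 + 9·0 + 6·0 + 4·2 = 84
E: 6·0 + 8·0 + 5·2 + 3·4 + 1·1 + 9·1 + 6·3 + 4·0 = 50
B: 6·2 + 8·4 + 5·3 + 3·1 + 1·3 + 9·3 + 6·1 + 4·4 = 114
B has the highest Borda score (114).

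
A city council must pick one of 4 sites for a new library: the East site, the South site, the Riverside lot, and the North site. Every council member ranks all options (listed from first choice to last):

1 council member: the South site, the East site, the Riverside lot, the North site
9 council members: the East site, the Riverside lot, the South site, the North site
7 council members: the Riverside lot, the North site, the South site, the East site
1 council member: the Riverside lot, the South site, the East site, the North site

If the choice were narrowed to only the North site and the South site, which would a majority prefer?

the South site

Voters preferring the North site to the South site: 7; preferring the South site to the North site: 11.
the South site wins the head-to-head.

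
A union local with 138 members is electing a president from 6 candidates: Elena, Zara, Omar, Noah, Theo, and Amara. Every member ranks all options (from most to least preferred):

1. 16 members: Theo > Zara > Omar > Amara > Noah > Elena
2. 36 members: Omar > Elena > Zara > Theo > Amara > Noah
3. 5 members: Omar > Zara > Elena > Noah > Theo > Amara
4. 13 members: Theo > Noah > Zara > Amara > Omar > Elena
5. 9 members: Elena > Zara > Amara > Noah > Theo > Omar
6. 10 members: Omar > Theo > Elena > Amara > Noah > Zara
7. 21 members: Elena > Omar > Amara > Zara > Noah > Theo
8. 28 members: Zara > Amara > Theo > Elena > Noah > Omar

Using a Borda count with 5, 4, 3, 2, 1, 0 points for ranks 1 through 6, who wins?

Zara

Elena: 16·0 + 36·4 + 5·3 + 13·0 + 9·5 + 10·3 + 21·5 + 28·2 = 395
Zara: 16·4 + 36·3 + 5·4 + 13·3 + 9·4 + 10·0 + 21·2 + 28·5 = 449
Omar: 16·3 + 36·5 + 5·5 + 13·1 + 9·0 + 10·5 + 21·4 + 28·0 = 400
Noah: 16·1 + 36·0 + 5·2 + 13·4 + 9·2 + 10·1 + 21·1 + 28·1 = 155
Theo: 16·5 + 36·2 + 5·1 + 13·5 + 9·1 + 10·4 + 21·0 + 28·3 = 355
Amara: 16·2 + 36·1 + 5·0 + 13·2 + 9·3 + 10·2 + 21·3 + 28·4 = 316
Zara has the highest Borda score (449).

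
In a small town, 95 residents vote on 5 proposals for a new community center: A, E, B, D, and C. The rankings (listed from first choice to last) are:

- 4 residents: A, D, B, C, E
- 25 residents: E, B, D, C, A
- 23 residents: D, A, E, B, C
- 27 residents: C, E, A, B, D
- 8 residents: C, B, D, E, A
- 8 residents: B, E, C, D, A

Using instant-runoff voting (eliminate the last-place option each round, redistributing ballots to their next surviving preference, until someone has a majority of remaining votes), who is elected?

E

Round 1: A 4, E 25, B 8, D 23, C 35. Eliminate A.
Round 2: E 25, B 8, D 27, C 35. Eliminate B.
Round 3: E 33, D 27, C 35. Eliminate D.
Round 4: E 56, C 39. E has a majority.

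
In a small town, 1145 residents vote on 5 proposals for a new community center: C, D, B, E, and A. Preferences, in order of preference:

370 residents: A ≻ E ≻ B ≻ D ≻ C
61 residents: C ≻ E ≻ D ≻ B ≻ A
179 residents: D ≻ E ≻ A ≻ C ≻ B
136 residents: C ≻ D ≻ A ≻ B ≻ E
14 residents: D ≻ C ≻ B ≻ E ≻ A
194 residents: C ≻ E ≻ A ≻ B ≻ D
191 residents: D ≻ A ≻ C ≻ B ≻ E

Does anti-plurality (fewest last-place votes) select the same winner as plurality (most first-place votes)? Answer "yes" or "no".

Anti-plurality — last-place votes: C 370, D 194, B 179, E 327, A 75. Winner: A.
Plurality — first-place votes: C 391, D 384, B 0, E 0, A 370. Winner: C.
The two methods disagree.

no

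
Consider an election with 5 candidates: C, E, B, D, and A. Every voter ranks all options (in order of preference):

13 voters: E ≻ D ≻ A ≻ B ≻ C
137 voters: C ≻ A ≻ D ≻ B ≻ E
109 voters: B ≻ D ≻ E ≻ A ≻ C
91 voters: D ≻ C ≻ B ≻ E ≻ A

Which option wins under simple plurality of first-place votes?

First-place votes: C 137, E 13, B 109, D 91, A 0.
C has the most first-place votes.

C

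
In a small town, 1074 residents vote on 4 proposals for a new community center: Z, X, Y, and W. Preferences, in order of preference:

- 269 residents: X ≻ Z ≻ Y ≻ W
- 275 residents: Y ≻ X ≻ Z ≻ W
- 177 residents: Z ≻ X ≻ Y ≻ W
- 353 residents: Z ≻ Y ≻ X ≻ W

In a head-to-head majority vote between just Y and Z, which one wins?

Z

Voters preferring Y to Z: 275; preferring Z to Y: 799.
Z wins the head-to-head.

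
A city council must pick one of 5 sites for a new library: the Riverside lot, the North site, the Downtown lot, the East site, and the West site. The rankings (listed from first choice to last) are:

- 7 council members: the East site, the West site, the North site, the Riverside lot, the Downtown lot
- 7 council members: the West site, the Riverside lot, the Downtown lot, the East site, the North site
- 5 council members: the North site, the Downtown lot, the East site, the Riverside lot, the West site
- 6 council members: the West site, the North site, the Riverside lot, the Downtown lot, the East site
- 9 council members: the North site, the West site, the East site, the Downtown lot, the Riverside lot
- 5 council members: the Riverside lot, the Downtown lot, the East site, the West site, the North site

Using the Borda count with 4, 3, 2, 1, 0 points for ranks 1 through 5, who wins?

the West site

the Riverside lot: 7·1 + 7·3 + 5·1 + 6·2 + 9·0 + 5·4 = 65
the North site: 7·2 + 7·0 + 5·4 + 6·3 + 9·4 + 5·0 = 88
the Downtown lot: 7·0 + 7·2 + 5·3 + 6·1 + 9·1 + 5·3 = 59
the East site: 7·4 + 7·1 + 5·2 + 6·0 + 9·2 + 5·2 = 73
the West site: 7·3 + 7·4 + 5·0 + 6·4 + 9·3 + 5·1 = 105
the West site has the highest Borda score (105).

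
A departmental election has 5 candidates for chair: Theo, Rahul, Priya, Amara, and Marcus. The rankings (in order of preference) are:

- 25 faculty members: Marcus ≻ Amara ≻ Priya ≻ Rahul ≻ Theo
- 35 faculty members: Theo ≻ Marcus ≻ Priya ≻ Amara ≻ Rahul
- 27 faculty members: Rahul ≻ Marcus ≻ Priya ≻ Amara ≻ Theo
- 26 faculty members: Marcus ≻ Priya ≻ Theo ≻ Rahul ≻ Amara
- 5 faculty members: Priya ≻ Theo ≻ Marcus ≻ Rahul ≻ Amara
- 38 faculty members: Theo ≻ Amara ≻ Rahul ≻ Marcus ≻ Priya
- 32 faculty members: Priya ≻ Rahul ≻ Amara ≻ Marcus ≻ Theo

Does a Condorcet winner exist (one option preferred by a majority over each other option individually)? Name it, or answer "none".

Checking pairwise contests:
Priya beats Theo 115–73.
Theo beats Rahul 104–84.
Marcus beats Priya 151–37.
Theo beats Amara 104–84.
Rahul beats Marcus 97–91.
Every option loses at least one head-to-head, so there is no Condorcet winner.

none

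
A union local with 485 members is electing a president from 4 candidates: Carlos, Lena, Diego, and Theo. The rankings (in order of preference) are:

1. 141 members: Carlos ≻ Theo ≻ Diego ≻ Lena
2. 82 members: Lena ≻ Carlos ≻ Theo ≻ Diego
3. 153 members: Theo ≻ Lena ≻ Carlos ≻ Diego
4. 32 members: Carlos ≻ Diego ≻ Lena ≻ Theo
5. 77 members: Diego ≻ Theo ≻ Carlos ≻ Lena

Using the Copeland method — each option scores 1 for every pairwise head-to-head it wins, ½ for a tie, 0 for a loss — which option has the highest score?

Carlos

Carlos: beats Lena, Diego, and Theo → score 3.
Lena: loses to Carlos, Diego, and Theo → score 0.
Diego: beats Lena; loses to Carlos and Theo → score 1.
Theo: beats Lena and Diego; loses to Carlos → score 2.
Carlos has the best pairwise record.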